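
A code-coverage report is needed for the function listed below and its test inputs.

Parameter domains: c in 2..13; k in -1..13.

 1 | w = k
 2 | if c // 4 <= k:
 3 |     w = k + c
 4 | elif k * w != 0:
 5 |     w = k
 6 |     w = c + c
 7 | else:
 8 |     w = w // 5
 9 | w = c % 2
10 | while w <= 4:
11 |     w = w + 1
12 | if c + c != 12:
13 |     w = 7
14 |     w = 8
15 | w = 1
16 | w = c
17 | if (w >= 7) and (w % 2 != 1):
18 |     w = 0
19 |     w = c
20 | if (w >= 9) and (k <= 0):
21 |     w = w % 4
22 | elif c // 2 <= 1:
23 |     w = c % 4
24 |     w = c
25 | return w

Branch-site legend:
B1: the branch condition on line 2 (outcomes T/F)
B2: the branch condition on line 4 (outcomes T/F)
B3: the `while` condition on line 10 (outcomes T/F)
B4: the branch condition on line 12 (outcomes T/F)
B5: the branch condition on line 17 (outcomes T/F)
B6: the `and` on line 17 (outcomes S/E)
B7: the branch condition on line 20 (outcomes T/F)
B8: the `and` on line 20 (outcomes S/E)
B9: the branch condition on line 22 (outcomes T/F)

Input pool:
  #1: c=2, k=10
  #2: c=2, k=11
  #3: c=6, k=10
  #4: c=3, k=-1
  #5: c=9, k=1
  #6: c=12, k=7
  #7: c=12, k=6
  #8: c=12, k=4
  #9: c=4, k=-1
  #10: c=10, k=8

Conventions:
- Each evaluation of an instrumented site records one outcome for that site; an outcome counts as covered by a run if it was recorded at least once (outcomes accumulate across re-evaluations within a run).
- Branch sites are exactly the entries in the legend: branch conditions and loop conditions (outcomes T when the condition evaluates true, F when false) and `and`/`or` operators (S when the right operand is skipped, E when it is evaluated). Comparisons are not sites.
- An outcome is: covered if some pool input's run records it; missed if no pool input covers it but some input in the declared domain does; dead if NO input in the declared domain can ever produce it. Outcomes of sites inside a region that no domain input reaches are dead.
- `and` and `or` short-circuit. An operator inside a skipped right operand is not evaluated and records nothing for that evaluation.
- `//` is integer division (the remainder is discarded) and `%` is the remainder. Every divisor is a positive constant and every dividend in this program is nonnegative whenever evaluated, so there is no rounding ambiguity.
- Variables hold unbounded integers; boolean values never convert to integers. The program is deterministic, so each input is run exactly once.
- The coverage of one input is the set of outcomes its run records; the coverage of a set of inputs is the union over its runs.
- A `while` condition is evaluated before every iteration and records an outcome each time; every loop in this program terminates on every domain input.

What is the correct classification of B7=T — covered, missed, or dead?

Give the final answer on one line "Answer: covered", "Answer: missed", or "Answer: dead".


no pool input records B7=T
but domain input (c=9, k=-1) does record it -> reachable, so missed
Answer: missed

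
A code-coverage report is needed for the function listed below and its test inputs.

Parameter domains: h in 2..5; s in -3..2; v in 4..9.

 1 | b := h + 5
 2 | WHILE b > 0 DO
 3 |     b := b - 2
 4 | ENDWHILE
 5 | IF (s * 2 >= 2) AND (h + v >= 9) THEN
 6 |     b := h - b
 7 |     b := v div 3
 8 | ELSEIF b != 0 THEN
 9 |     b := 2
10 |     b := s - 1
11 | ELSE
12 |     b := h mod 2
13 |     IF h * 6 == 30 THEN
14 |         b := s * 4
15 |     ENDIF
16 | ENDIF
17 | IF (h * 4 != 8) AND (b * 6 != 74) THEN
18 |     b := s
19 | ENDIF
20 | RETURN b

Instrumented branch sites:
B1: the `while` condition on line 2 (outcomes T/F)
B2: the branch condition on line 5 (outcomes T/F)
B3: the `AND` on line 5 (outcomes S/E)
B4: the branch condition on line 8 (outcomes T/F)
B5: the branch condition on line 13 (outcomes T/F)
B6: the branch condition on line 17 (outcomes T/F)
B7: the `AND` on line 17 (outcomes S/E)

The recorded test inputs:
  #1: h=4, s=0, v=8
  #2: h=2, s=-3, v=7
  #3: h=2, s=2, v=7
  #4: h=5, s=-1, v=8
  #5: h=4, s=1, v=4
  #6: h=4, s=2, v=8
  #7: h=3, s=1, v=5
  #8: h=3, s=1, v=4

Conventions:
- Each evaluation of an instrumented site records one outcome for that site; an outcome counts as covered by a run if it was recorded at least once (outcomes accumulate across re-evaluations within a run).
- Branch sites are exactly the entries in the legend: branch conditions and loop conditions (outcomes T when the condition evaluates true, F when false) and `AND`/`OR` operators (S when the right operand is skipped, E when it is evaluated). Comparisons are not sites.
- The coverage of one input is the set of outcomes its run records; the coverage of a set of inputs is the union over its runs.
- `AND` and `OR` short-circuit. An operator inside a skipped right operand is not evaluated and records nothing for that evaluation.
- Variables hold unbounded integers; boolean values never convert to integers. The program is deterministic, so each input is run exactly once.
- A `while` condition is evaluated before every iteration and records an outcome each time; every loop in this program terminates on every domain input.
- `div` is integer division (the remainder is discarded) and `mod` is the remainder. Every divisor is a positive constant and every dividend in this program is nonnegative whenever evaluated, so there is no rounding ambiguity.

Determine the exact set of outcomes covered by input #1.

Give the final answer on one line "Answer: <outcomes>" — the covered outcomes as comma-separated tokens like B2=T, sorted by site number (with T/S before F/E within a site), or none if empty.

Tracing the run of input #1 (h=4, s=0, v=8):
  B1->T, B1->T, B1->T, B1->T, B1->T, B1->F, B3->S, B2->F, B4->T, B7->E
  B6->T
collecting distinct outcomes: B1=T, B1=F, B2=F, B3=S, B4=T, B6=T, B7=E

Answer: B1=T, B1=F, B2=F, B3=S, B4=T, B6=T, B7=E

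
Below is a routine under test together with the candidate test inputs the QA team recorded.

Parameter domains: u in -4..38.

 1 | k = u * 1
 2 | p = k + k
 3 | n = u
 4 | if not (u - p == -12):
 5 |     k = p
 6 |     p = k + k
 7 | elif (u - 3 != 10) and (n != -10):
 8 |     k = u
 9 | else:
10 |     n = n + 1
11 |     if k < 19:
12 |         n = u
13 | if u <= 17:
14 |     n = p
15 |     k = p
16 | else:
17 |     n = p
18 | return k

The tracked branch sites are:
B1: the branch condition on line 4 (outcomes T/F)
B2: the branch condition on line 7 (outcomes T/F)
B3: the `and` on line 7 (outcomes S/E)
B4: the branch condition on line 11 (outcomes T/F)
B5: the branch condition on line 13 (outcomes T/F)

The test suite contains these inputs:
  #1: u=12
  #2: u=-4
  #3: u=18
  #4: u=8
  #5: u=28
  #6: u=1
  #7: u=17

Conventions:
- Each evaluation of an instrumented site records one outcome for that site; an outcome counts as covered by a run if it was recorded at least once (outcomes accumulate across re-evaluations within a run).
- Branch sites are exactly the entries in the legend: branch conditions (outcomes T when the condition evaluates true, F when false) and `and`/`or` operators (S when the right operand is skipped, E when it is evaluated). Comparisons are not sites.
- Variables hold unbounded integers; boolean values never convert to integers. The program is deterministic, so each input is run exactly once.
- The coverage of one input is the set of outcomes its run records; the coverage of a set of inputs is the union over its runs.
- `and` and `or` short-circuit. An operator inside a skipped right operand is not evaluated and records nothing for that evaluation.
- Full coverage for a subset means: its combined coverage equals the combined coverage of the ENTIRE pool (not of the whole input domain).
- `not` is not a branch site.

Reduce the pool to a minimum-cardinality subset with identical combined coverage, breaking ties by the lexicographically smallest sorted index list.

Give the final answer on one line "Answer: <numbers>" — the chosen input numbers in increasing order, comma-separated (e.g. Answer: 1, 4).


input #1 (u=12): events B1->F, B3->E, B2->T, B5->T; covers B1=F, B2=T, B3=E, B5=T
input #2 (u=-4): events B1->T, B5->T; covers B1=T, B5=T
input #3 (u=18): events B1->T, B5->F; covers B1=T, B5=F
input #4 (u=8): events B1->T, B5->T; covers B1=T, B5=T
input #5 (u=28): events B1->T, B5->F; covers B1=T, B5=F
input #6 (u=1): events B1->T, B5->T; covers B1=T, B5=T
input #7 (u=17): events B1->T, B5->T; covers B1=T, B5=T
union over all inputs: B1=T, B1=F, B2=T, B3=E, B5=T, B5=F (6 outcomes)
no size-1 subset reaches all 6 outcomes (best union: 4/6)
size 2: inputs {1, 3} cover all 6 outcomes, and no lexicographically smaller subset of this size does
Answer: 1, 3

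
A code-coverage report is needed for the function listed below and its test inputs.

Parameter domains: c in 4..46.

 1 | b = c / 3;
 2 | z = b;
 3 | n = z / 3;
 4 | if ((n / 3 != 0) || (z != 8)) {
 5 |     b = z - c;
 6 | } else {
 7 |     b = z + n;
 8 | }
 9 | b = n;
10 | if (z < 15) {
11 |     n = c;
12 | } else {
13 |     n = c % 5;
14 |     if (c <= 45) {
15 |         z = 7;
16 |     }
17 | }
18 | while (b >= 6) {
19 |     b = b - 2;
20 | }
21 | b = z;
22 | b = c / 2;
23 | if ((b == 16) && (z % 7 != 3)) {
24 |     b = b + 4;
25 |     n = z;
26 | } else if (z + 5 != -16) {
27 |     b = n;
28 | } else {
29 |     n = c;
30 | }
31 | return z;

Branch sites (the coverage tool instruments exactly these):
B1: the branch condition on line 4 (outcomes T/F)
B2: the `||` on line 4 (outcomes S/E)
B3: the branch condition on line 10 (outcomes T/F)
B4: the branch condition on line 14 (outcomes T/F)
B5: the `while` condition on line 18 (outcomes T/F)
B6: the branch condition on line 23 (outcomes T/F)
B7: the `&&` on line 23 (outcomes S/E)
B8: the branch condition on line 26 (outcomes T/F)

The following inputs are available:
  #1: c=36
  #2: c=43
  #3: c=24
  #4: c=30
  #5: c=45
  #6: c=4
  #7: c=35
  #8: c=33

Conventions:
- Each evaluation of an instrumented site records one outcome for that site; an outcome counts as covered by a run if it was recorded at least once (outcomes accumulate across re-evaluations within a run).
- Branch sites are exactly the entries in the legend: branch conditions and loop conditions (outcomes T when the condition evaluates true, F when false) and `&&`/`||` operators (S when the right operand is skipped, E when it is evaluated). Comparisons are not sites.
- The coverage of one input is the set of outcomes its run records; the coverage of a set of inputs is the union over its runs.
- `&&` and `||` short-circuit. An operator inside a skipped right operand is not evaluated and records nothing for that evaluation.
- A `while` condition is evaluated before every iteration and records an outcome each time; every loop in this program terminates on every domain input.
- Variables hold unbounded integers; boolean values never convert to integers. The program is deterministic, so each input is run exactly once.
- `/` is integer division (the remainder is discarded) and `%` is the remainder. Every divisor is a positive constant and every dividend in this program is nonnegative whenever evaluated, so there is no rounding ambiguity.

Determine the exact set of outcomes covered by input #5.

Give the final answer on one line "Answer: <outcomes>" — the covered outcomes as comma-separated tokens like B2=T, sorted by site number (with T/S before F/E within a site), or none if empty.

Running input #5 (c=45), event by event:
  B2->S, B1->T, B3->F, B4->T, B5->F, B7->S, B6->F, B8->T
deduplicating events, the covered set is: B1=T, B2=S, B3=F, B4=T, B5=F, B6=F, B7=S, B8=T

Answer: B1=T, B2=S, B3=F, B4=T, B5=F, B6=F, B7=S, B8=T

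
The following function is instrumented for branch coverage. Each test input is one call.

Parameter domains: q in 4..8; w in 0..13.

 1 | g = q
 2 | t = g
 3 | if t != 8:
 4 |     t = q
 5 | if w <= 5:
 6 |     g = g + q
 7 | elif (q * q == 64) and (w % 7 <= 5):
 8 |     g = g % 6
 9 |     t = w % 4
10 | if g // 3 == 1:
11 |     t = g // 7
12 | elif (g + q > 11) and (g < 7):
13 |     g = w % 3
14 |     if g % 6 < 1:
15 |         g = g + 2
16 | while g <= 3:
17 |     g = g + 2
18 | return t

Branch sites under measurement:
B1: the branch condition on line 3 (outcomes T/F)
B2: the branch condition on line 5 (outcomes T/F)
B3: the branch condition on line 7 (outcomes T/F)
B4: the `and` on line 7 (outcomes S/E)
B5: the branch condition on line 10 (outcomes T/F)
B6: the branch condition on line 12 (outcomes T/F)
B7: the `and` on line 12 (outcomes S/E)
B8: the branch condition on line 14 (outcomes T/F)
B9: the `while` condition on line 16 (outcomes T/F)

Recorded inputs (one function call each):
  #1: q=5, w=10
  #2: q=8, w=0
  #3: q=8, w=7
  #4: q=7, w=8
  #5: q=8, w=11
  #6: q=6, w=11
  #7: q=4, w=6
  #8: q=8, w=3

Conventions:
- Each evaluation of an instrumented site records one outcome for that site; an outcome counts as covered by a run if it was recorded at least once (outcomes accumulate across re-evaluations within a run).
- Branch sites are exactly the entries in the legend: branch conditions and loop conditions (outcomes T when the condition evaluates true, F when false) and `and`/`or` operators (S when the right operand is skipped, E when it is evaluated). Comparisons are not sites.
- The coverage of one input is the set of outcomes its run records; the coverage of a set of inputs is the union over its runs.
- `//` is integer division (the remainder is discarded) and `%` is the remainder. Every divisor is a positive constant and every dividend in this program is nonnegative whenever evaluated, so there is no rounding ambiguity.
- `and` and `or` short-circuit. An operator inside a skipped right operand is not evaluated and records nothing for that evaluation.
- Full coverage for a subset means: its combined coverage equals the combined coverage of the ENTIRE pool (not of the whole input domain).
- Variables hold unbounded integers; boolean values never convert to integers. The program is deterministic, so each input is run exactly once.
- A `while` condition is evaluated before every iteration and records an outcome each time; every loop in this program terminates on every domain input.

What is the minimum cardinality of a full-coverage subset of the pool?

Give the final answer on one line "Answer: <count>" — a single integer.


input #1 (q=5, w=10): events B1->T, B2->F, B4->S, B3->F, B5->T, B9->F; covers B1=T, B2=F, B3=F, B4=S, B5=T, B9=F
input #2 (q=8, w=0): events B1->F, B2->T, B5->F, B7->E, B6->F, B9->F; covers B1=F, B2=T, B5=F, B6=F, B7=E, B9=F
input #3 (q=8, w=7): events B1->F, B2->F, B4->E, B3->T, B5->F, B7->S, B6->F, B9->T, B9->F; covers B1=F, B2=F, B3=T, B4=E, B5=F, B6=F, B7=S, B9=T, B9=F
input #4 (q=7, w=8): events B1->T, B2->F, B4->S, B3->F, B5->F, B7->E, B6->F, B9->F; covers B1=T, B2=F, B3=F, B4=S, B5=F, B6=F, B7=E, B9=F
input #5 (q=8, w=11): events B1->F, B2->F, B4->E, B3->T, B5->F, B7->S, B6->F, B9->T, B9->F; covers B1=F, B2=F, B3=T, B4=E, B5=F, B6=F, B7=S, B9=T, B9=F
input #6 (q=6, w=11): events B1->T, B2->F, B4->S, B3->F, B5->F, B7->E, B6->T, B8->F, B9->T, B9->F; covers B1=T, B2=F, B3=F, B4=S, B5=F, B6=T, B7=E, B8=F, B9=T, B9=F
input #7 (q=4, w=6): events B1->T, B2->F, B4->S, B3->F, B5->T, B9->F; covers B1=T, B2=F, B3=F, B4=S, B5=T, B9=F
input #8 (q=8, w=3): events B1->F, B2->T, B5->F, B7->E, B6->F, B9->F; covers B1=F, B2=T, B5=F, B6=F, B7=E, B9=F
the full pool covers 17 outcomes: B1=T, B1=F, B2=T, B2=F, B3=T, B3=F, B4=S, B4=E, B5=T, B5=F, B6=T, B6=F, B7=S, B7=E, B8=F, B9=T, B9=F
checked all size-1 subsets: none covers 17 outcomes (max 10/17)
checked all size-2 subsets: none covers 17 outcomes (max 15/17)
checked all size-3 subsets: none covers 17 outcomes (max 16/17)
inputs {1, 2, 3, 6} (size 4) cover everything; no size-4 subset with a lexicographically smaller index list covers all 17
Answer: 4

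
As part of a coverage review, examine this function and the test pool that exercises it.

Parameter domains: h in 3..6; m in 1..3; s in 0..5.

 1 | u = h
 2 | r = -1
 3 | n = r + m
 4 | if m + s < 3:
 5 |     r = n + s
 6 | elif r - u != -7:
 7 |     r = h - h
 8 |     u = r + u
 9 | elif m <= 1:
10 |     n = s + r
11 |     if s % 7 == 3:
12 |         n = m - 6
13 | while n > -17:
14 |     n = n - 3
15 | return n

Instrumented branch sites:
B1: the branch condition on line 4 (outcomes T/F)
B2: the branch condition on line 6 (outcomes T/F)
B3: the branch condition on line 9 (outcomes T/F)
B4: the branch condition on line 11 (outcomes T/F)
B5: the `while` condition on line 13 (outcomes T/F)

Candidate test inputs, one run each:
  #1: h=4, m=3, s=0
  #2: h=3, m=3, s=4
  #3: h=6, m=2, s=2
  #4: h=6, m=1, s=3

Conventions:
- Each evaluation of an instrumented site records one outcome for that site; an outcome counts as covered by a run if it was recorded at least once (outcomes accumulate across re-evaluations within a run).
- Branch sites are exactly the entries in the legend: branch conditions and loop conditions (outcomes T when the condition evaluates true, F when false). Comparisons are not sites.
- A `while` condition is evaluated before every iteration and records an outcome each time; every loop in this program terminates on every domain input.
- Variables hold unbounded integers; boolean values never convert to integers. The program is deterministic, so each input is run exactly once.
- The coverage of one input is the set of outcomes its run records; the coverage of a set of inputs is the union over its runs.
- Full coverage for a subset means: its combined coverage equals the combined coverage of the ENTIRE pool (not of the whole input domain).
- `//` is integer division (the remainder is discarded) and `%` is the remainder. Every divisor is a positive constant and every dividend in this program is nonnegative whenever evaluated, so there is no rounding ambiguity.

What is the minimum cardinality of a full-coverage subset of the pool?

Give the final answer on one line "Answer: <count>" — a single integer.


input #1, h=4, m=3, s=0: outcomes B1=F, B2=T, B5=T, B5=F
input #2, h=3, m=3, s=4: outcomes B1=F, B2=T, B5=T, B5=F
input #3, h=6, m=2, s=2: outcomes B1=F, B2=F, B3=F, B5=T, B5=F
input #4, h=6, m=1, s=3: outcomes B1=F, B2=F, B3=T, B4=T, B5=T, B5=F
pool-wide coverage (8 outcomes): B1=F, B2=T, B2=F, B3=T, B3=F, B4=T, B5=T, B5=F
size 1 is not enough: best union over all size-1 subsets is 6/8
size 2 is not enough: best union over all size-2 subsets is 7/8
inputs {1, 3, 4} (size 3) cover everything; no size-3 subset with a lexicographically smaller index list covers all 8
Answer: 3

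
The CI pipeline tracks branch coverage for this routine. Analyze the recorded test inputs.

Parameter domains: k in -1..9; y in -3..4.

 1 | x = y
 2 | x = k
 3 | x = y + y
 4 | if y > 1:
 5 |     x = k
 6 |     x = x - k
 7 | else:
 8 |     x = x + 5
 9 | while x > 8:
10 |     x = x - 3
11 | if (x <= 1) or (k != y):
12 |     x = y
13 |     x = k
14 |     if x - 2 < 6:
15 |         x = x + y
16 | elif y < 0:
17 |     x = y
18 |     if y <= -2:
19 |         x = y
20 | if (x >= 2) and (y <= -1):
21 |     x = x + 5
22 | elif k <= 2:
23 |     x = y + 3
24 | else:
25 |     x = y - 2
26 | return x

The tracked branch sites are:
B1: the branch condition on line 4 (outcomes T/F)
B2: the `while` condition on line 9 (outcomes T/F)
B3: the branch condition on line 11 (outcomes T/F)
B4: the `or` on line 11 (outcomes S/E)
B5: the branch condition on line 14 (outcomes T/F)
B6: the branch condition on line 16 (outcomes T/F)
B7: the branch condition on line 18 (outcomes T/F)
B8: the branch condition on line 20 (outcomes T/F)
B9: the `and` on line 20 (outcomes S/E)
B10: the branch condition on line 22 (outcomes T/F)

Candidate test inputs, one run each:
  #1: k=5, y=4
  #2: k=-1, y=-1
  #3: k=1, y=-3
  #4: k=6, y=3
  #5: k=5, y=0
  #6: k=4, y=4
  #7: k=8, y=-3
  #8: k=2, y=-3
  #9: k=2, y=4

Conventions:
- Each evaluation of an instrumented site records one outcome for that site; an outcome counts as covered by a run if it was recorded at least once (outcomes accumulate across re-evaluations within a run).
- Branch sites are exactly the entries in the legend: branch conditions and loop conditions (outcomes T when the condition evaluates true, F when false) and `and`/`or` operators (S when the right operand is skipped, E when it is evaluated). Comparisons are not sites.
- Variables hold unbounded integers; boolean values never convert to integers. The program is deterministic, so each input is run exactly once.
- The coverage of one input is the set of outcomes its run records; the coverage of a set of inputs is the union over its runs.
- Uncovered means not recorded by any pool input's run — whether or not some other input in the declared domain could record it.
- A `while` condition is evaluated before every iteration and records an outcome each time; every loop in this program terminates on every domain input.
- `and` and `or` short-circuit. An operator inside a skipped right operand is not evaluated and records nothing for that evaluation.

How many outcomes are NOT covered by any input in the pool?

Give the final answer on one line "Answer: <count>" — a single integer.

run #1 (k=5, y=4) records B1=T, B2=F, B3=T, B4=S, B5=T, B8=F, B9=E, B10=F
run #2 (k=-1, y=-1) records B1=F, B2=F, B3=F, B4=E, B6=T, B7=F, B8=F, B9=S, B10=T
run #3 (k=1, y=-3) records B1=F, B2=F, B3=T, B4=S, B5=T, B8=F, B9=S, B10=T
run #4 (k=6, y=3) records B1=T, B2=F, B3=T, B4=S, B5=T, B8=F, B9=E, B10=F
run #5 (k=5, y=0) records B1=F, B2=F, B3=T, B4=E, B5=T, B8=F, B9=E, B10=F
run #6 (k=4, y=4) records B1=T, B2=F, B3=T, B4=S, B5=T, B8=F, B9=E, B10=F
run #7 (k=8, y=-3) records B1=F, B2=F, B3=T, B4=S, B5=F, B8=T, B9=E
run #8 (k=2, y=-3) records B1=F, B2=F, B3=T, B4=S, B5=T, B8=F, B9=S, B10=T
run #9 (k=2, y=4) records B1=T, B2=F, B3=T, B4=S, B5=T, B8=F, B9=E, B10=T
union over the pool: B1=T, B1=F, B2=F, B3=T, B3=F, B4=S, B4=E, B5=T, B5=F, B6=T, B7=F, B8=T, B8=F, B9=S, B9=E, B10=T, B10=F
uncovered (3 of 20): B2=T, B6=F, B7=T

Answer: 3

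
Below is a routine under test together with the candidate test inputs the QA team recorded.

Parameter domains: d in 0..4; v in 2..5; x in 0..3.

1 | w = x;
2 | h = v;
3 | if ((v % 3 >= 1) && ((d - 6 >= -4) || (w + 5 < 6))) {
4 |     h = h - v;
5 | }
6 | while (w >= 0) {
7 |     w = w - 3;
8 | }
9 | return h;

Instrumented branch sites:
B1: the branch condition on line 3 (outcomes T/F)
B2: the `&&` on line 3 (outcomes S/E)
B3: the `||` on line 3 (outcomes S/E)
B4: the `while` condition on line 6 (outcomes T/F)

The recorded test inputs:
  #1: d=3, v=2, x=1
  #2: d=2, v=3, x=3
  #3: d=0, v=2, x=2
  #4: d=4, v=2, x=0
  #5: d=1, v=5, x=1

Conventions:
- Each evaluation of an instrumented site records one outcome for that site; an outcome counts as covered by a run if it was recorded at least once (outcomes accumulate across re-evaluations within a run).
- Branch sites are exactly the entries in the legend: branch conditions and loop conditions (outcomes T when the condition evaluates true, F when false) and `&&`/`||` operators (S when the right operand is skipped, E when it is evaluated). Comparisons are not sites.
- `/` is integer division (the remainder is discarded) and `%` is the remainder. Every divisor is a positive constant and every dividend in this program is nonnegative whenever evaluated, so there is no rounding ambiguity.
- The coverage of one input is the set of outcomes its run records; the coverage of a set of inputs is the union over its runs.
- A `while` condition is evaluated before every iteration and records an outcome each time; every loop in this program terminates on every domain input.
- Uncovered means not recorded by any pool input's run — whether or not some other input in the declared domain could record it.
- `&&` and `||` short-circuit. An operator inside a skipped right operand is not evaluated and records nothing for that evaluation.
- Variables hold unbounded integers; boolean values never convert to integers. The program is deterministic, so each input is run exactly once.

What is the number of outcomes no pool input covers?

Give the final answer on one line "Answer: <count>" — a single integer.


input #1, d=3, v=2, x=1: events B2->E, B3->S, B1->T, B4->T, B4->F; outcomes B1=T, B2=E, B3=S, B4=T, B4=F
input #2, d=2, v=3, x=3: events B2->S, B1->F, B4->T, B4->T, B4->F; outcomes B1=F, B2=S, B4=T, B4=F
input #3, d=0, v=2, x=2: events B2->E, B3->E, B1->F, B4->T, B4->F; outcomes B1=F, B2=E, B3=E, B4=T, B4=F
input #4, d=4, v=2, x=0: events B2->E, B3->S, B1->T, B4->T, B4->F; outcomes B1=T, B2=E, B3=S, B4=T, B4=F
input #5, d=1, v=5, x=1: events B2->E, B3->E, B1->F, B4->T, B4->F; outcomes B1=F, B2=E, B3=E, B4=T, B4=F
union over the pool: B1=T, B1=F, B2=S, B2=E, B3=S, B3=E, B4=T, B4=F
uncovered (0 of 8): none
Answer: 0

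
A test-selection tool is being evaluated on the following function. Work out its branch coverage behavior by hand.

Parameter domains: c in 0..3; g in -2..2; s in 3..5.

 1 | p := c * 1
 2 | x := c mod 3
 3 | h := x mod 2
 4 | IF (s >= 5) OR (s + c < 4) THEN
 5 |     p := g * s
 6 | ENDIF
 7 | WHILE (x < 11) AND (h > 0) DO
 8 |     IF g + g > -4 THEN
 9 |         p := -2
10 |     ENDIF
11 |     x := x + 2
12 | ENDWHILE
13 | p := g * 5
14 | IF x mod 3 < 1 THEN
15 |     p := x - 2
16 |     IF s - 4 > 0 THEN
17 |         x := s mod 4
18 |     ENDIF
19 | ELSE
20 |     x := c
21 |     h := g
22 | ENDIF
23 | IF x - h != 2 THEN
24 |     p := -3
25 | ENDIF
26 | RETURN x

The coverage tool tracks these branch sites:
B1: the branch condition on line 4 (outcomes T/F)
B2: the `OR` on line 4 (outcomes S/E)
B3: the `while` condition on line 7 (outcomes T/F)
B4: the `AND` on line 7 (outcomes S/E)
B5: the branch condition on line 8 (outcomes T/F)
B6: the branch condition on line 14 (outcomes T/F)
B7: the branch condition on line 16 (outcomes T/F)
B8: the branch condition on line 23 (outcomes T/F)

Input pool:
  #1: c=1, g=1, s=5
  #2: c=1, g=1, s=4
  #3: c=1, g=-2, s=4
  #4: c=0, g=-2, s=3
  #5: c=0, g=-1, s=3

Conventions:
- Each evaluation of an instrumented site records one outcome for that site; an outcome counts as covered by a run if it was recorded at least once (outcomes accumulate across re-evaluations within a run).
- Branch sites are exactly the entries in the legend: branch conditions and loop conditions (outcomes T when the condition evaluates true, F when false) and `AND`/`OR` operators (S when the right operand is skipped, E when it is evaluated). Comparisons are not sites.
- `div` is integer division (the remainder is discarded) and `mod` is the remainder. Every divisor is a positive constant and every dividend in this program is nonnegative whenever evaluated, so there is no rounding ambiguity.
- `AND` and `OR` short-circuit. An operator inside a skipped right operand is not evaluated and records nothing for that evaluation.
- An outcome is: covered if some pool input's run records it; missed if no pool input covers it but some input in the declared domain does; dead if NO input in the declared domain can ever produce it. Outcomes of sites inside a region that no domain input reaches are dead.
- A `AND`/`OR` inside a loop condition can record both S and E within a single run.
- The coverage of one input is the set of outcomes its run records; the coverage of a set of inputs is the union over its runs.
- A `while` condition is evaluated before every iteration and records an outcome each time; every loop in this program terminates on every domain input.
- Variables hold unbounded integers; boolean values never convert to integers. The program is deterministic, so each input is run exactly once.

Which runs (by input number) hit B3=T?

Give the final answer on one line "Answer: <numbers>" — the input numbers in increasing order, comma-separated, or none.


input #1 (c=1, g=1, s=5): hits B3=T
input #2 (c=1, g=1, s=4): hits B3=T
input #3 (c=1, g=-2, s=4): hits B3=T
input #4 (c=0, g=-2, s=3): never hits B3=T
input #5 (c=0, g=-1, s=3): never hits B3=T
Answer: 1, 2, 3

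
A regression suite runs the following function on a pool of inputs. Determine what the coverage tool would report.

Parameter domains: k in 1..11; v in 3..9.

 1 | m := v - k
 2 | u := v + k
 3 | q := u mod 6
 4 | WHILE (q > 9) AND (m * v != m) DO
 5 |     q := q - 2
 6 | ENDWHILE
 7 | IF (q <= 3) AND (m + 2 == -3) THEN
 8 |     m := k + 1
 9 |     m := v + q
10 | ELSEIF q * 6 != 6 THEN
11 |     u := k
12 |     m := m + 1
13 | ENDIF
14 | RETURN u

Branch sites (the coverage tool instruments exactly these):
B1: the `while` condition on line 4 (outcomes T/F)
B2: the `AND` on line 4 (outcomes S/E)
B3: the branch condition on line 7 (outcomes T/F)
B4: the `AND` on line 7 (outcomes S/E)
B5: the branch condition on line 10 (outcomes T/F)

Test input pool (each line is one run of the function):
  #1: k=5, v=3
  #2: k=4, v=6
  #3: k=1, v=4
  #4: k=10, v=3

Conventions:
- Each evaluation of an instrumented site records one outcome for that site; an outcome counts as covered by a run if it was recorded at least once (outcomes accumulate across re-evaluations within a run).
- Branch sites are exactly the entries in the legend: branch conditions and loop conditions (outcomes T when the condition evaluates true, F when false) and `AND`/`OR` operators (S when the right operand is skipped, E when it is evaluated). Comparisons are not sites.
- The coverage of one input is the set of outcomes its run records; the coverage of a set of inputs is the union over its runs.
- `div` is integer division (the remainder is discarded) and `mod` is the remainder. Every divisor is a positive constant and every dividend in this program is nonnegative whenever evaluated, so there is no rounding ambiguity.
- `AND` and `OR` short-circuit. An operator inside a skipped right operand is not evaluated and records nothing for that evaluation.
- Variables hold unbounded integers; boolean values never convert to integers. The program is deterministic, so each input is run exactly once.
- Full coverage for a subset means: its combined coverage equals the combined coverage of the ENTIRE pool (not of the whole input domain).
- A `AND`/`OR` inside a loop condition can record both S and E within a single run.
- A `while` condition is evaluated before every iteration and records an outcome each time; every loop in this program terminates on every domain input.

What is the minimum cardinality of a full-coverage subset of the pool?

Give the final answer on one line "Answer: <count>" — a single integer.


test 1 (k=5, v=3) fires B2->S, B1->F, B4->E, B3->F, B5->T; hits B1=F, B2=S, B3=F, B4=E, B5=T
test 2 (k=4, v=6) fires B2->S, B1->F, B4->S, B3->F, B5->T; hits B1=F, B2=S, B3=F, B4=S, B5=T
test 3 (k=1, v=4) fires B2->S, B1->F, B4->S, B3->F, B5->T; hits B1=F, B2=S, B3=F, B4=S, B5=T
test 4 (k=10, v=3) fires B2->S, B1->F, B4->E, B3->F, B5->F; hits B1=F, B2=S, B3=F, B4=E, B5=F
the full pool covers 7 outcomes: B1=F, B2=S, B3=F, B4=S, B4=E, B5=T, B5=F
checked all size-1 subsets: none covers 7 outcomes (max 5/7)
the canonical winner is {2, 4}: size 2, full 7-outcome coverage, earliest index list among size-2 covers
Answer: 2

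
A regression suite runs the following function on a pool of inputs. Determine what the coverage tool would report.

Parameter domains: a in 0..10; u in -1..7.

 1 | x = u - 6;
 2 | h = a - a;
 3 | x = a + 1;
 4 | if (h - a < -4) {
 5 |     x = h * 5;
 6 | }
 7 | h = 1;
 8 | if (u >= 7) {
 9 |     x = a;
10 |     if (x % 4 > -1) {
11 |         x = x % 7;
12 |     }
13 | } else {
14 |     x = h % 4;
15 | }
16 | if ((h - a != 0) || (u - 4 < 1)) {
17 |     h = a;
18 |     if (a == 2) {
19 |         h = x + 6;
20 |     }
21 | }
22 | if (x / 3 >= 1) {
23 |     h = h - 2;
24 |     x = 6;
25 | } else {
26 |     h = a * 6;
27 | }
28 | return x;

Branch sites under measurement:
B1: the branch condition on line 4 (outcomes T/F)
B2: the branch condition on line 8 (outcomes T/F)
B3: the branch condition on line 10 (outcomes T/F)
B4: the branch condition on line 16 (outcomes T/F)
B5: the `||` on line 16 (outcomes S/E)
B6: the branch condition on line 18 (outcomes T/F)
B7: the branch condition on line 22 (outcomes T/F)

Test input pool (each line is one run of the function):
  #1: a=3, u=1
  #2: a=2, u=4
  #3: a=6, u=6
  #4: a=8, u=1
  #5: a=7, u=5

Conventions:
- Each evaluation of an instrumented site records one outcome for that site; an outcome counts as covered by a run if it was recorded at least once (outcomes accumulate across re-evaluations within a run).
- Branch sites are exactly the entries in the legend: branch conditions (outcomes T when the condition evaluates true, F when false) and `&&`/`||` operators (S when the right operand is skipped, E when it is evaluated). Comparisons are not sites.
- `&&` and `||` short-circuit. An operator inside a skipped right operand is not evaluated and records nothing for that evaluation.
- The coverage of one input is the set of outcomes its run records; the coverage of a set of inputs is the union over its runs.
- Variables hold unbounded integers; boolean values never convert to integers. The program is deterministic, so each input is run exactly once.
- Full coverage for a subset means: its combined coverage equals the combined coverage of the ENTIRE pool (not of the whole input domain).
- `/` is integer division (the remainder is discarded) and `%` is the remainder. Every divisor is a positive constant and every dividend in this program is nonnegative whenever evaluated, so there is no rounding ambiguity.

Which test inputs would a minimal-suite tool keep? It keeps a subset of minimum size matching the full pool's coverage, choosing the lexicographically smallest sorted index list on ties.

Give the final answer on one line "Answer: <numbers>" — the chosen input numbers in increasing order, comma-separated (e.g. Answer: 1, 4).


test 1 (a=3, u=1) hits B1=F, B2=F, B4=T, B5=S, B6=F, B7=F
test 2 (a=2, u=4) hits B1=F, B2=F, B4=T, B5=S, B6=T, B7=F
test 3 (a=6, u=6) hits B1=T, B2=F, B4=T, B5=S, B6=F, B7=F
test 4 (a=8, u=1) hits B1=T, B2=F, B4=T, B5=S, B6=F, B7=F
test 5 (a=7, u=5) hits B1=T, B2=F, B4=T, B5=S, B6=F, B7=F
together the pool reaches 8 outcomes: B1=T, B1=F, B2=F, B4=T, B5=S, B6=T, B6=F, B7=F
size 1 is not enough: best union over all size-1 subsets is 6/8
at size 2, {2, 3} reaches all 8 outcomes; every lexicographically earlier size-2 subset fails
Answer: 2, 3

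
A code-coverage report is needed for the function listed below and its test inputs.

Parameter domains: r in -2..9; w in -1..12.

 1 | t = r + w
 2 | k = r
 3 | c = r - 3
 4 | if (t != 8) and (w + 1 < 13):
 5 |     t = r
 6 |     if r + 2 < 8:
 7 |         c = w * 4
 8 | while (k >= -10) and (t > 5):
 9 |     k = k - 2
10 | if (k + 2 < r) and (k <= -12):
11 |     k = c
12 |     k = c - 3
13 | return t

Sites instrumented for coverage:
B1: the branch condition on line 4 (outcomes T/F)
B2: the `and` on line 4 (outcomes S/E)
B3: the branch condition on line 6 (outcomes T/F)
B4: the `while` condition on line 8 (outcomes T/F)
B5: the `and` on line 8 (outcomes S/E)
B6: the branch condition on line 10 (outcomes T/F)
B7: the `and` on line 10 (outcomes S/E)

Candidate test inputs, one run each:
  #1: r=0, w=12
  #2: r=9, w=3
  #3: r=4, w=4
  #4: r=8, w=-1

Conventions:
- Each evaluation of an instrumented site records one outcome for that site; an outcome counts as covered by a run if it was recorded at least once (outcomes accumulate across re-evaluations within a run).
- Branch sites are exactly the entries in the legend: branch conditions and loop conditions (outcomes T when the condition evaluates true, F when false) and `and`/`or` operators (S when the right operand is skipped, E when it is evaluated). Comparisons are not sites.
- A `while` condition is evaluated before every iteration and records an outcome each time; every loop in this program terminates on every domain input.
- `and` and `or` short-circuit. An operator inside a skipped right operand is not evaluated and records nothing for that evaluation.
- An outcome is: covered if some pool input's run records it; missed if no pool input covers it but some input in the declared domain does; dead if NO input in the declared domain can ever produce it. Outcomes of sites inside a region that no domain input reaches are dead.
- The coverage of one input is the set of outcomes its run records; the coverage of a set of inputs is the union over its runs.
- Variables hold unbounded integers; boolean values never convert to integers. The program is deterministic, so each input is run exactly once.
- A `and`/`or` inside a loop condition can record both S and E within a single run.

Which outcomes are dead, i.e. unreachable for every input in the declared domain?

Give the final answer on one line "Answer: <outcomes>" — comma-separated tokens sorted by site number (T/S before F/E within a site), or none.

checking every outcome against all 168 domain inputs:
  reachable outcomes have witnesses, e.g. B1=T (e.g. r=-2, w=-1), B1=F (e.g. r=-2, w=10), B2=S (e.g. r=-2, w=10), B2=E (e.g. r=-2, w=-1)

Answer: none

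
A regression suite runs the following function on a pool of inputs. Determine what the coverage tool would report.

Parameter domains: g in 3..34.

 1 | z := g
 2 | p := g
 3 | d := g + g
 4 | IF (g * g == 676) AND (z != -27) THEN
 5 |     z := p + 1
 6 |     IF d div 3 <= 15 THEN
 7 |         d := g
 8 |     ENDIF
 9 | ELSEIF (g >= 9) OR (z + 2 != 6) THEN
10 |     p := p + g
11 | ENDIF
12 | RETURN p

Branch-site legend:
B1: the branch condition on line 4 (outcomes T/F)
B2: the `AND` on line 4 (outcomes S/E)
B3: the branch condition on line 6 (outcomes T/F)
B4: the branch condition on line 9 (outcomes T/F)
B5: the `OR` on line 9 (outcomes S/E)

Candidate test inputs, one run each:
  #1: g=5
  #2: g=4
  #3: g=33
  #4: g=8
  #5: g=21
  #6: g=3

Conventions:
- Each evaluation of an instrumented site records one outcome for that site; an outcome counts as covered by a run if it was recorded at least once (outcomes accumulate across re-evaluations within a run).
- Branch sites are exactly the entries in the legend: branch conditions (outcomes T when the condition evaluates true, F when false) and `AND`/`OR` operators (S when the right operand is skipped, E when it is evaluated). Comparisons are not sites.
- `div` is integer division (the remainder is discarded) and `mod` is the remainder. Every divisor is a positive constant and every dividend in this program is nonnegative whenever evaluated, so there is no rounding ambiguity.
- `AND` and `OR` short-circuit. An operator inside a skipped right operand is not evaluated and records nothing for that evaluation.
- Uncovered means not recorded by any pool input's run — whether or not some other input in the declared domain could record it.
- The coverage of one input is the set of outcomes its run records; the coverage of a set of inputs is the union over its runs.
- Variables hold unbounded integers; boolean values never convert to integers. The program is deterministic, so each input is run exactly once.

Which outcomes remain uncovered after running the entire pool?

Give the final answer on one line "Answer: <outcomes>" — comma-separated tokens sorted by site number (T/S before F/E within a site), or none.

input #1, g=5: events B2->S, B1->F, B5->E, B4->T; outcomes B1=F, B2=S, B4=T, B5=E
input #2, g=4: events B2->S, B1->F, B5->E, B4->F; outcomes B1=F, B2=S, B4=F, B5=E
input #3, g=33: events B2->S, B1->F, B5->S, B4->T; outcomes B1=F, B2=S, B4=T, B5=S
input #4, g=8: events B2->S, B1->F, B5->E, B4->T; outcomes B1=F, B2=S, B4=T, B5=E
input #5, g=21: events B2->S, B1->F, B5->S, B4->T; outcomes B1=F, B2=S, B4=T, B5=S
input #6, g=3: events B2->S, B1->F, B5->E, B4->T; outcomes B1=F, B2=S, B4=T, B5=E
union over the pool: B1=F, B2=S, B4=T, B4=F, B5=S, B5=E
uncovered (4 of 10): B1=T, B2=E, B3=T, B3=F

Answer: B1=T, B2=E, B3=T, B3=F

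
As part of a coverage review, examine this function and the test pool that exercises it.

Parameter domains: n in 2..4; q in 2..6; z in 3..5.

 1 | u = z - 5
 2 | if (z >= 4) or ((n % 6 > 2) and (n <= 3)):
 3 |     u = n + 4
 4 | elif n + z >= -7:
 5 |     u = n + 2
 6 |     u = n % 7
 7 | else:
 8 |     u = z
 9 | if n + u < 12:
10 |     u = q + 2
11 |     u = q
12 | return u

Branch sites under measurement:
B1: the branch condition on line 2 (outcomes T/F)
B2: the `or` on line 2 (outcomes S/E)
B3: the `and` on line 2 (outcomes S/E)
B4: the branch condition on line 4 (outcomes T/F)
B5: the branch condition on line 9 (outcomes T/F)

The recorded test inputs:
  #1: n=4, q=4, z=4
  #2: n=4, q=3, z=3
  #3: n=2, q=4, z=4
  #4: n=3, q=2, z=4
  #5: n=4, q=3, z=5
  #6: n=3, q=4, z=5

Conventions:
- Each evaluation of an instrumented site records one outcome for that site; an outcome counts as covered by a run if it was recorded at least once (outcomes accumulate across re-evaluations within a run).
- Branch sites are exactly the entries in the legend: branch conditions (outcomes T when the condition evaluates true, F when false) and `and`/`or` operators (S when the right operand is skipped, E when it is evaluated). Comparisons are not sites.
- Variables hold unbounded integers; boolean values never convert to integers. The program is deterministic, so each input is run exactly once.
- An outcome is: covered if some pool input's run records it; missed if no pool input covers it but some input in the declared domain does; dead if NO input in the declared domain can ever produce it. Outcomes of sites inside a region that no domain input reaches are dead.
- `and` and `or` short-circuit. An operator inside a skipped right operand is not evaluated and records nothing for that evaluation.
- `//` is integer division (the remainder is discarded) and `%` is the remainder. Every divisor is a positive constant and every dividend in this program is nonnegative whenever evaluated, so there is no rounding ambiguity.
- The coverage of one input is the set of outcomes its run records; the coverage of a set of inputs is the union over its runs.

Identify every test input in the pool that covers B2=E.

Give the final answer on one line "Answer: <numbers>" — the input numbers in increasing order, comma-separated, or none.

input #1 (n=4, q=4, z=4): misses B2=E
input #2 (n=4, q=3, z=3): covers B2=E
input #3 (n=2, q=4, z=4): misses B2=E
input #4 (n=3, q=2, z=4): misses B2=E
input #5 (n=4, q=3, z=5): misses B2=E
input #6 (n=3, q=4, z=5): misses B2=E

Answer: 2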